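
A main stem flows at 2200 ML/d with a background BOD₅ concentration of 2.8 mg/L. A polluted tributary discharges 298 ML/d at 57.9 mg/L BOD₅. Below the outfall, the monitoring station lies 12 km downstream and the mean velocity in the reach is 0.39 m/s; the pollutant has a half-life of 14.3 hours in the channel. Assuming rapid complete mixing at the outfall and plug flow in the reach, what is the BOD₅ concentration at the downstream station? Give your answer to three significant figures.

Mass balance: C = (2200·2.800 + 298.0·57.90) / 2498 = 23410/2498 = 9.373 mg/L.
Travel time t = 12·1000 / 0.39 = 30770 s = 8.547 h.
Half-life 14.3 h → k = ln 2 / 14.3 = 0.04847 h⁻¹ = 1.163 d⁻¹.
First-order decay: C = 9.373·exp(−k·t) = 9.373·0.6608 = 6.194 mg/L.

6.19 mg/L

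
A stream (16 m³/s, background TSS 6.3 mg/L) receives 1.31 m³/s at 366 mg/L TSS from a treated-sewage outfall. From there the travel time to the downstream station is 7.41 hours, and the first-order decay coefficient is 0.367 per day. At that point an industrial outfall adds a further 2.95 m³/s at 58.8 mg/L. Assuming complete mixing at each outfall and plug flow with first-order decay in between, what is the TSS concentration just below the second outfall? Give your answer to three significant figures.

Conservation of mass: C = (16.00·6.300 + 1.310·366.0) / 17.31 = 580.3/17.31 = 33.52 mg/L; combined flow 17.31 m³/s.
Applying C = C₀e^(−kt): 33.52 × 0.8929 = 29.93 mg/L.
Second outfall: C = (17.31·29.93 + 2.950·58.80)/20.26 = 34.13 mg/L.

34.1 mg/L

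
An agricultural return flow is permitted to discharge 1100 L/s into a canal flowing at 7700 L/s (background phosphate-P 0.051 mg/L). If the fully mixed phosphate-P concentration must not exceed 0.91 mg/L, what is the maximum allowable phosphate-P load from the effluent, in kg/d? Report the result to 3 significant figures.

Mass balance at the limit: 7700·0.05100 + 1100·Cₑ = 8800·0.91 → Cₑ = 6.923 mg/L.
1100 L/s = 1.100 m³/s. Load = 1.100 m³/s × 6.923 g/m³ × 86 400 s/d = 658.0 kg/d.

658 kg/d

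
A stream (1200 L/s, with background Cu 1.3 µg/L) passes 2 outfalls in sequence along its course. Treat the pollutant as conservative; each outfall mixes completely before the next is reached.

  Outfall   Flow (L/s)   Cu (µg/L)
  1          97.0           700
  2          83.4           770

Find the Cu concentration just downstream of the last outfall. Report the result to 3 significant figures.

Outfall 1: combined Q = 1297 L/s; C = (1200·1.300 + 97.00·700.0)/1297 = 53.55 µg/L.
Outfall 2: combined Q = 1380 L/s; C = (1297·53.55 + 83.40·770.0)/1380 = 96.84 µg/L.

96.8 µg/L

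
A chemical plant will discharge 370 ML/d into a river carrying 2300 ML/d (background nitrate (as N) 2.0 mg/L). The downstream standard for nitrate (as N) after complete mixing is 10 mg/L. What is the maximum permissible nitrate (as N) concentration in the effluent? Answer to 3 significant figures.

At the limit, (Qr·Cr + Qe·Cₑ)/(Qr + Qe) = 10:
Cₑ = (2670·10 − 2300·2.000) / 370.0 = 59.73 mg/L.

59.7 mg/L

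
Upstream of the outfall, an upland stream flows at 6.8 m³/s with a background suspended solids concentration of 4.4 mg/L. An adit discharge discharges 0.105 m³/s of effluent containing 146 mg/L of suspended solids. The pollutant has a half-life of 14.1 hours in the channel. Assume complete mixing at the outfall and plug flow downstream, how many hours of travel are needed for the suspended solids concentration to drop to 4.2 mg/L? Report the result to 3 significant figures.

Mixed concentration C = ΣQC/ΣQ = (6.800·4.400 + 0.1050·146.0) / 6.905 = 45.25/6.905 = 6.553 mg/L.
Half-life 14.1 h → k = ln 2 / 14.1 = 0.04916 h⁻¹ = 1.180 d⁻¹.
6.553·exp(−k·t) = 4.2 → t = ln(6.553/4.2)/k = 32580 s = 9.050 h.

9.05 h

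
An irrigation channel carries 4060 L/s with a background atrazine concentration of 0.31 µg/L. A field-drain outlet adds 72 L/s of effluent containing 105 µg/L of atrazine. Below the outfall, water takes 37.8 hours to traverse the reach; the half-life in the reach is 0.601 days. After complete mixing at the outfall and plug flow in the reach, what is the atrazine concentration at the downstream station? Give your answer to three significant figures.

Conservation of mass: C = (4060·0.3100 + 72.00·105.0) / 4132 = 8819/4132 = 2.134 µg/L.
Half-life 0.601 d → k = ln 2 / 0.601 = 1.153 d⁻¹.
First-order decay: C = 2.134·exp(−k·t) = 2.134·0.1626 = 0.3470 µg/L.

0.347 µg/L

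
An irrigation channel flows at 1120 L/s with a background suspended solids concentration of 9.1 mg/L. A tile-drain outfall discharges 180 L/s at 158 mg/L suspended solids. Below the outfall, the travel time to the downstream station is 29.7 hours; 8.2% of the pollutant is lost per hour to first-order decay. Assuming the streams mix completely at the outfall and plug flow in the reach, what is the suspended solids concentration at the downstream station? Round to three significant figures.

2.34 mg/L

After mixing, C = (1120·9.100 + 180.0·158.0) / 1300 = 38630/1300 = 29.72 mg/L.
8.2%/h lost → k = −ln(1 − 0.082) = 0.08556 h⁻¹.
Decay over the reach: 29.72·exp(−kt) = 29.72·0.07878 = 2.341 mg/L.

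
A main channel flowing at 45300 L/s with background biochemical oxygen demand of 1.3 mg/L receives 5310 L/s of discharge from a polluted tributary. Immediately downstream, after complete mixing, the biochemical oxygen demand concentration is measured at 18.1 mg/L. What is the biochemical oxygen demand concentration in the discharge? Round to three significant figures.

Mass balance: 45300·1.300 + 5310·Cₑ = 50610·18.10
→ Cₑ = (50610·18.10 − 45300·1.300) / 5310 = 161.4 mg/L.

161 mg/L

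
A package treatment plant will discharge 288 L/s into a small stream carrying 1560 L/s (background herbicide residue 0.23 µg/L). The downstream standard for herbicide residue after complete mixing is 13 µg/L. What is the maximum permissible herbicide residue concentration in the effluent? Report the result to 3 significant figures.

82.2 µg/L

At the limit, (Qr·Cr + Qe·Cₑ)/(Qr + Qe) = 13:
Cₑ = (1848·13 − 1560·0.2300) / 288.0 = 82.17 µg/L.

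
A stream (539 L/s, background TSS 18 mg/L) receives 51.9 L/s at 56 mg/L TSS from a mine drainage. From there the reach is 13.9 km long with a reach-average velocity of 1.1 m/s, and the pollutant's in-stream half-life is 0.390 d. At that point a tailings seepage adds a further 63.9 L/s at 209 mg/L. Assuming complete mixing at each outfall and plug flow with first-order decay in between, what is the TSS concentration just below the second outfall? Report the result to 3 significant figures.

35.2 mg/L

Mass balance: C = (539.0·18.00 + 51.90·56.00) / 590.9 = 12610/590.9 = 21.34 mg/L; combined flow 590.9 L/s.
Travel time t = 13.9·1000 / 1.1 = 12640 s = 3.510 h.
Half-life 0.390 d → k = ln 2 / 0.390 = 1.777 d⁻¹.
Decay over the reach: 21.34·exp(−kt) = 21.34·0.7711 = 16.45 mg/L.
Second outfall: C = (590.9·16.45 + 63.90·209.0)/654.8 = 35.24 mg/L.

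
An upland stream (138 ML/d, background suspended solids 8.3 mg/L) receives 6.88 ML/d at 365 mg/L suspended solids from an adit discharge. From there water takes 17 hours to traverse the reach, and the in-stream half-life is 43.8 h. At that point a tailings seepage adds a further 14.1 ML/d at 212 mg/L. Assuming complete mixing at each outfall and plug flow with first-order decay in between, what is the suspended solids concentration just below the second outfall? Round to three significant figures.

36.4 mg/L

Mass balance: C = (138.0·8.300 + 6.880·365.0) / 144.9 = 3657/144.9 = 25.24 mg/L; combined flow 144.9 ML/d.
Half-life 43.8 h → k = ln 2 / 43.8 = 0.01583 h⁻¹ = 0.3798 d⁻¹.
After decay, C = 25.24 × e^(−kt) = 25.24 × 0.7641 = 19.29 mg/L.
Second outfall: C = (144.9·19.29 + 14.10·212.0)/159.0 = 36.38 mg/L.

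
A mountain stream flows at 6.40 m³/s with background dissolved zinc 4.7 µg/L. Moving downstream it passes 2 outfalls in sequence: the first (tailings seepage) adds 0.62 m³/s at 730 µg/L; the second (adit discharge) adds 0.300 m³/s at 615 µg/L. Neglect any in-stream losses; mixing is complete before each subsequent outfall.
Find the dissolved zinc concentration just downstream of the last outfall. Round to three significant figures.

91.1 µg/L

Below outfall 1: Q → 7.020 m³/s, C = (6.400·4.700 + 0.6200·730.0)/7.020 = 68.76 µg/L.
Below outfall 2: Q → 7.320 m³/s, C = (7.020·68.76 + 0.3000·615.0)/7.320 = 91.14 µg/L.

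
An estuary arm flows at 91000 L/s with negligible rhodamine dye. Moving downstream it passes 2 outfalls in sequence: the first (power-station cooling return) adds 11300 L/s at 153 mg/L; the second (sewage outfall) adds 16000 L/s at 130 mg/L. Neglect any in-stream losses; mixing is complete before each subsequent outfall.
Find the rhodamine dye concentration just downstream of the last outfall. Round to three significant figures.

Outfall 1: combined Q = 102300 L/s; C = (91000·0 + 11300·153.0)/102300 = 16.90 mg/L.
Outfall 2: combined Q = 118300 L/s; C = (102300·16.90 + 16000·130.0)/118300 = 32.20 mg/L.

32.2 mg/L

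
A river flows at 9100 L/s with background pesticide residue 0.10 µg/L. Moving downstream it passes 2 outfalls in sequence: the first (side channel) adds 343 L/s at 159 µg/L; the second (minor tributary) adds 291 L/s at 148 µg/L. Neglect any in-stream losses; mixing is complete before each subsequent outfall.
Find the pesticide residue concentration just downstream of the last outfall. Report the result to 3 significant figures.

Below outfall 1: Q → 9443 L/s, C = (9100·0.1000 + 343.0·159.0)/9443 = 5.872 µg/L.
Below outfall 2: Q → 9734 L/s, C = (9443·5.872 + 291.0·148.0)/9734 = 10.12 µg/L.

10.1 µg/L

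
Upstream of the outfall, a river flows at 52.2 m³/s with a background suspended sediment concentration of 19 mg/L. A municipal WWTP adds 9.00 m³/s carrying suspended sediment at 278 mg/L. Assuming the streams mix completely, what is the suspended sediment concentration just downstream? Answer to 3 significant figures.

Mass balance: C = (52.20·19.00 + 9.000·278.0) / 61.20 = 3494/61.20 = 57.09 mg/L.

57.1 mg/L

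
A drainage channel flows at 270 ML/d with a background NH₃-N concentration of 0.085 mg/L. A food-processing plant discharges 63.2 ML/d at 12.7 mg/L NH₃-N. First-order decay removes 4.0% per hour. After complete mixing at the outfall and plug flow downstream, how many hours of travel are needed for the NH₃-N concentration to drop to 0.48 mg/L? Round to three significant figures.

Mixed concentration C = ΣQC/ΣQ = (270.0·0.08500 + 63.20·12.70) / 333.2 = 825.6/333.2 = 2.478 mg/L.
4.0%/h lost → k = −ln(1 − 0.04) = 0.04082 h⁻¹.
2.478·exp(−k·t) = 0.48 → t = ln(2.478/0.48)/k = 144700 s = 40.21 h.

40.2 h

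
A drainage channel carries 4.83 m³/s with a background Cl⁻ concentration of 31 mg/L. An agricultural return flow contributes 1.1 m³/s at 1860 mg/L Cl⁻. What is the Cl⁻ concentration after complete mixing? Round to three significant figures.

Mixed concentration C = ΣQC/ΣQ = (4.830·31.00 + 1.100·1860) / 5.930 = 2196/5.930 = 370.3 mg/L.

370 mg/L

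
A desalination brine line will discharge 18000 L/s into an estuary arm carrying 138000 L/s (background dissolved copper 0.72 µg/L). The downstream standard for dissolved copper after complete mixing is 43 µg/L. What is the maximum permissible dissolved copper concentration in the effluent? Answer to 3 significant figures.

At the limit, (Qr·Cr + Qe·Cₑ)/(Qr + Qe) = 43:
Cₑ = (156000·43 − 138000·0.7200) / 18000 = 367.1 µg/L.

367 µg/L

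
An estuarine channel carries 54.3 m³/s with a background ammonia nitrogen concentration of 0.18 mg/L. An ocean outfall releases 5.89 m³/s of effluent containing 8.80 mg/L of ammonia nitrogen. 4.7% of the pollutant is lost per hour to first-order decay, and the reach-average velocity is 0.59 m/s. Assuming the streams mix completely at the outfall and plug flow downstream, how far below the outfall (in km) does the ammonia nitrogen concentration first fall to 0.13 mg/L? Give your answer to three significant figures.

Mixed concentration C = ΣQC/ΣQ = (54.30·0.1800 + 5.890·8.800) / 60.19 = 61.61/60.19 = 1.024 mg/L.
4.7%/h lost → k = −ln(1 − 0.047) = 0.04814 h⁻¹.
Set 1.024·exp(−k·t) = 0.13 → t = ln(1.024/0.13)/k = 154300 s = 42.86 h.
Distance = v·t = 0.59·154300 = 91040 m = 91.04 km.

91.0 km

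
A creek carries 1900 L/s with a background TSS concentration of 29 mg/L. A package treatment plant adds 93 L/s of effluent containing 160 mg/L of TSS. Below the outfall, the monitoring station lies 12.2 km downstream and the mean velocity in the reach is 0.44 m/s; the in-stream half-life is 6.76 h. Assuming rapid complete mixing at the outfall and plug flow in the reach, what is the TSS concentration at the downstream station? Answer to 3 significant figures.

Flow-weighted average: C = (1900·29.00 + 93.00·160.0) / 1993 = 69980/1993 = 35.11 mg/L.
Travel time t = 12.2·1000 / 0.44 = 27730 s = 7.702 h.
Half-life 6.76 h → k = ln 2 / 6.76 = 0.1025 h⁻¹ = 2.461 d⁻¹.
Applying C = C₀e^(−kt): 35.11 × 0.4540 = 15.94 mg/L.

15.9 mg/L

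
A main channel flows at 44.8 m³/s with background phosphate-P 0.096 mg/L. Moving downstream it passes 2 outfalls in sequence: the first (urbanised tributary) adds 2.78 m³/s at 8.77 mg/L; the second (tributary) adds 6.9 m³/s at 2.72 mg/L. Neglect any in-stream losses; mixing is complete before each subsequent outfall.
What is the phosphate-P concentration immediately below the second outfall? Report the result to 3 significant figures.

0.871 mg/L

Below outfall 1: Q → 47.58 m³/s, C = (44.80·0.09600 + 2.780·8.770)/47.58 = 0.6028 mg/L.
Below outfall 2: Q → 54.48 m³/s, C = (47.58·0.6028 + 6.900·2.720)/54.48 = 0.8710 mg/L.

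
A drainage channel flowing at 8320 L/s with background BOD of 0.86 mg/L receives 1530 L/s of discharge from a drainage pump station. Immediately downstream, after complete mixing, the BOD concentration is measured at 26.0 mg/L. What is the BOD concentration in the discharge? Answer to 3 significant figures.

163 mg/L

Mass balance: 8320·0.8600 + 1530·Cₑ = 9850·26.00
→ Cₑ = (9850·26.00 − 8320·0.8600) / 1530 = 162.7 mg/L.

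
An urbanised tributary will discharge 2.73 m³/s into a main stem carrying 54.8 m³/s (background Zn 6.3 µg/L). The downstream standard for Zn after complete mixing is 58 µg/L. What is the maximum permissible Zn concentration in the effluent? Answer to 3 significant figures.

1100 µg/L

At the limit, (Qr·Cr + Qe·Cₑ)/(Qr + Qe) = 58:
Cₑ = (57.53·58 − 54.80·6.300) / 2.730 = 1096 µg/L.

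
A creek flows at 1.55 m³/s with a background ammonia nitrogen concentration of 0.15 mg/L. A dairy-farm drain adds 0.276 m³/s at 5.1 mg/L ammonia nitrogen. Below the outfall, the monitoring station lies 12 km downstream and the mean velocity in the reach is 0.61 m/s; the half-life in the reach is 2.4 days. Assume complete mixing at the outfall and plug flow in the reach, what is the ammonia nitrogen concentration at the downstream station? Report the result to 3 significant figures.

Mass balance: C = (1.550·0.1500 + 0.2760·5.100) / 1.826 = 1.640/1.826 = 0.8982 mg/L.
Travel time t = 12·1000 / 0.61 = 19670 s = 5.464 h.
Half-life 2.4 d → k = ln 2 / 2.4 = 0.2888 d⁻¹.
Decay over the reach: 0.8982·exp(−kt) = 0.8982·0.9364 = 0.8410 mg/L.

0.841 mg/L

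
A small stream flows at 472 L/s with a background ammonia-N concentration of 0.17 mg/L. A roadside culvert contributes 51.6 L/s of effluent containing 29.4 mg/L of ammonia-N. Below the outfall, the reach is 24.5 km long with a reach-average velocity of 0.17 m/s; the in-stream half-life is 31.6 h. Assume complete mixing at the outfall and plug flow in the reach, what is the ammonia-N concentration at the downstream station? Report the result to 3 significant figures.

Mass balance: C = (472.0·0.1700 + 51.60·29.40) / 523.6 = 1597/523.6 = 3.051 mg/L.
Travel time t = 24.5·1000 / 0.17 = 144100 s = 40.03 h.
Half-life 31.6 h → k = ln 2 / 31.6 = 0.02194 h⁻¹ = 0.5264 d⁻¹.
Decay over the reach: 3.051·exp(−kt) = 3.051·0.4156 = 1.268 mg/L.

1.27 mg/L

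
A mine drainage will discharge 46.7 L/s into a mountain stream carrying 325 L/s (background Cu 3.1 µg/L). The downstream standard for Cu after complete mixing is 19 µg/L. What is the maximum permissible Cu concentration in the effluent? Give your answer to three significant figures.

At the limit, (Qr·Cr + Qe·Cₑ)/(Qr + Qe) = 19:
Cₑ = (371.7·19 − 325.0·3.100) / 46.70 = 129.7 µg/L.

130 µg/L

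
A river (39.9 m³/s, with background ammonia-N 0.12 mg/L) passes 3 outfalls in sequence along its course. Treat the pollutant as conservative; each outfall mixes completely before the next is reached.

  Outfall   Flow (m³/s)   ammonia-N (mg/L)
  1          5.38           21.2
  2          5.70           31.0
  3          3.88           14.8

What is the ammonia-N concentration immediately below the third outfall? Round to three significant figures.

6.43 mg/L

Below outfall 1: Q → 45.28 m³/s, C = (39.90·0.1200 + 5.380·21.20)/45.28 = 2.625 mg/L.
Below outfall 2: Q → 50.98 m³/s, C = (45.28·2.625 + 5.700·31.00)/50.98 = 5.797 mg/L.
Below outfall 3: Q → 54.86 m³/s, C = (50.98·5.797 + 3.880·14.80)/54.86 = 6.434 mg/L.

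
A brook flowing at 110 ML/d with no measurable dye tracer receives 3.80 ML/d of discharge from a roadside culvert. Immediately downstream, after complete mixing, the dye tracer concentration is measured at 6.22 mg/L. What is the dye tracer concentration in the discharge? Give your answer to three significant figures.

186 mg/L

Mass balance: 110.0·0 + 3.800·Cₑ = 113.8·6.220
→ Cₑ = (113.8·6.220 − 110.0·0) / 3.800 = 186.3 mg/L.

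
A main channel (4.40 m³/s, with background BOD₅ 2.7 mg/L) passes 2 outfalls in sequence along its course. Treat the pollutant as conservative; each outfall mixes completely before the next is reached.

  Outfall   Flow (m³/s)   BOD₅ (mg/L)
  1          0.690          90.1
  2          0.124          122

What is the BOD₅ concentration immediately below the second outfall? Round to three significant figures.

17.1 mg/L

After outfall 1: Q = 4.400 + 0.6900 = 5.090 m³/s; C = (4.400·2.700 + 0.6900·90.10)/5.090 = 14.55 mg/L.
After outfall 2: Q = 5.090 + 0.1240 = 5.214 m³/s; C = (5.090·14.55 + 0.1240·122.0)/5.214 = 17.10 mg/L.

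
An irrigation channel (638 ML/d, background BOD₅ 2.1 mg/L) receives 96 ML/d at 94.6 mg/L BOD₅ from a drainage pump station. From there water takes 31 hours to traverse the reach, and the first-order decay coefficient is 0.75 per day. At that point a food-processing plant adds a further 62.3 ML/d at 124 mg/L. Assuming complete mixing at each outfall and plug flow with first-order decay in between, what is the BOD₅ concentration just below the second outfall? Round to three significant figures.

14.7 mg/L

Conservation of mass: C = (638.0·2.100 + 96.00·94.60) / 734.0 = 10420/734.0 = 14.20 mg/L; combined flow 734.0 ML/d.
First-order decay: C = 14.20·exp(−k·t) = 14.20·0.3796 = 5.389 mg/L.
Second outfall: C = (734.0·5.389 + 62.30·124.0)/796.3 = 14.67 mg/L.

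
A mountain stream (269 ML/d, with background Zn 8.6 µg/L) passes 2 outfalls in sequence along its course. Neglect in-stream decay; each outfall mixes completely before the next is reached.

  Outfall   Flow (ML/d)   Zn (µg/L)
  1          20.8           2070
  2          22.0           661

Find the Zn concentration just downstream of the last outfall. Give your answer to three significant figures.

Below outfall 1: Q → 289.8 ML/d, C = (269.0·8.600 + 20.80·2070)/289.8 = 156.6 µg/L.
Below outfall 2: Q → 311.8 ML/d, C = (289.8·156.6 + 22.00·661.0)/311.8 = 192.1 µg/L.

192 µg/L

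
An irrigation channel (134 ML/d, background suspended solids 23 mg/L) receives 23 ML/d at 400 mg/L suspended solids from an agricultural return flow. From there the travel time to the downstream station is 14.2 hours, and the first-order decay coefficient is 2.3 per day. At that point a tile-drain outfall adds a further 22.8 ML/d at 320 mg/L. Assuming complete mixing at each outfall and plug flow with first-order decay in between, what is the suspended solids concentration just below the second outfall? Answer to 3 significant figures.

58.1 mg/L

Conservation of mass: C = (134.0·23.00 + 23.00·400.0) / 157.0 = 12280/157.0 = 78.23 mg/L; combined flow 157.0 ML/d.
After decay, C = 78.23 × e^(−kt) = 78.23 × 0.2564 = 20.06 mg/L.
At the second outfall, C = (157.0·20.06 + 22.80·320.0) / (157.0 + 22.80) = 58.10 mg/L.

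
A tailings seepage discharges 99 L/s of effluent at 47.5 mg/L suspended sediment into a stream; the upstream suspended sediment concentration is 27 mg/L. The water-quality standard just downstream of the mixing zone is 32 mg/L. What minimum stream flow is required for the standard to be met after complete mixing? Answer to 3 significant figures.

Set C_mix = 32: (Q·27.00 + 99.00·47.50) / (Q + 99.00) = 32
→ Q = 99.00·(47.50 − 32)/(32 − 27.00) = 306.9 L/s.

307 L/s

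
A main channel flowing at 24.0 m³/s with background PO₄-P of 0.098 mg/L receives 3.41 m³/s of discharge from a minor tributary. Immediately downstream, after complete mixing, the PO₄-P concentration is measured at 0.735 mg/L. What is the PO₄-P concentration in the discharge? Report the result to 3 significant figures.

Mass balance: 24.00·0.09800 + 3.410·Cₑ = 27.41·0.7350
→ Cₑ = (27.41·0.7350 − 24.00·0.09800) / 3.410 = 5.218 mg/L.

5.22 mg/L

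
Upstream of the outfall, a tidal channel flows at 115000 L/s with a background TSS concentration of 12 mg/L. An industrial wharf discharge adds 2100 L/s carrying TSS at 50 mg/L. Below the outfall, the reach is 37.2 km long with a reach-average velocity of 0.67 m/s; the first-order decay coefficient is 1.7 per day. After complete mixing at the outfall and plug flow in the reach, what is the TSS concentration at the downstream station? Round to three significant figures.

After mixing, C = (115000·12.00 + 2100·50.00) / 117100 = 1485000/117100 = 12.68 mg/L.
Travel time t = 37.2·1000 / 0.67 = 55520 s = 15.42 h.
Decay over the reach: 12.68·exp(−kt) = 12.68·0.3354 = 4.253 mg/L.

4.25 mg/L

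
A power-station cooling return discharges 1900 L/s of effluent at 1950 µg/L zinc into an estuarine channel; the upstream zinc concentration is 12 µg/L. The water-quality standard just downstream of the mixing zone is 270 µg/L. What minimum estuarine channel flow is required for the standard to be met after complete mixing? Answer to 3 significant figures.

Set C_mix = 270: (Q·12.00 + 1900·1950) / (Q + 1900) = 270
→ Q = 1900·(1950 − 270)/(270 − 12.00) = 12370 L/s.

12400 L/s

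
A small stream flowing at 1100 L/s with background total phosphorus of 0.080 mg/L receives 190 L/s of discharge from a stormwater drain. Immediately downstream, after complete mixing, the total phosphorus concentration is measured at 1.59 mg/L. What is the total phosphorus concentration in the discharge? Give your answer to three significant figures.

10.3 mg/L

Mass balance: 1100·0.08000 + 190.0·Cₑ = 1290·1.590
→ Cₑ = (1290·1.590 − 1100·0.08000) / 190.0 = 10.33 mg/L.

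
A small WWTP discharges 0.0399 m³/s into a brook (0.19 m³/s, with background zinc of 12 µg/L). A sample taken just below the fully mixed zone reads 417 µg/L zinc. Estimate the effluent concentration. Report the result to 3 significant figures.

Mass balance: 0.1900·12.00 + 0.03990·Cₑ = 0.2299·417.0
→ Cₑ = (0.2299·417.0 − 0.1900·12.00) / 0.03990 = 2346 µg/L.

2350 µg/L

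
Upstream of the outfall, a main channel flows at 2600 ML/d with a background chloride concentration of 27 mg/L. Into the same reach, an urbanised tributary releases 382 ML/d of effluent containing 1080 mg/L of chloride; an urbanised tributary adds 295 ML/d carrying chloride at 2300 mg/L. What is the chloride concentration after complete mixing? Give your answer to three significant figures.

After mixing, C = (2600·27.00 + 382.0·1080 + 295.0·2300) / 3277 = 1161000/3277 = 354.4 mg/L.

354 mg/L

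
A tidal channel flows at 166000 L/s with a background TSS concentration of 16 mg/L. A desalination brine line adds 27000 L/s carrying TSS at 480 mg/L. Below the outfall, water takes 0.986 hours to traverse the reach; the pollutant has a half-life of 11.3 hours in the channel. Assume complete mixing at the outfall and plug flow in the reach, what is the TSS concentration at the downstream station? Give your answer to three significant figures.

76.2 mg/L

Mixed concentration C = ΣQC/ΣQ = (166000·16.00 + 27000·480.0) / 193000 = 15620000/193000 = 80.91 mg/L.
Half-life 11.3 h → k = ln 2 / 11.3 = 0.06134 h⁻¹ = 1.472 d⁻¹.
First-order decay: C = 80.91·exp(−k·t) = 80.91·0.9413 = 76.16 mg/L.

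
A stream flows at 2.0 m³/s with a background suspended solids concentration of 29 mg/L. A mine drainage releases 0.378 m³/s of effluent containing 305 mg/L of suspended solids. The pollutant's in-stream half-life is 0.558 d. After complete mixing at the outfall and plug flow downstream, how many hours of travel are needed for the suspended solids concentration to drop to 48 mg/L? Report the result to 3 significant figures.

8.07 h

After mixing, C = (2.000·29.00 + 0.3780·305.0) / 2.378 = 173.3/2.378 = 72.87 mg/L.
Half-life 0.558 d → k = ln 2 / 0.558 = 1.242 d⁻¹.
72.87·exp(−k·t) = 48 → t = ln(72.87/48)/k = 29040 s = 8.066 h.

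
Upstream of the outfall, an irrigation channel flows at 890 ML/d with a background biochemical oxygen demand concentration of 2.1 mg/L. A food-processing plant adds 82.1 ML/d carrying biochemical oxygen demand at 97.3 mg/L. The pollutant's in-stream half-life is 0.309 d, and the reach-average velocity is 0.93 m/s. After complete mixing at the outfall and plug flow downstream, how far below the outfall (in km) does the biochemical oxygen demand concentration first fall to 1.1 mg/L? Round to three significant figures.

79.6 km

After mixing, C = (890.0·2.100 + 82.10·97.30) / 972.1 = 9857/972.1 = 10.14 mg/L.
Half-life 0.309 d → k = ln 2 / 0.309 = 2.243 d⁻¹.
Set 10.14·exp(−k·t) = 1.1 → t = ln(10.14/1.1)/k = 85550 s = 23.76 h.
Distance = v·t = 0.93·85550 = 79560 m = 79.56 km.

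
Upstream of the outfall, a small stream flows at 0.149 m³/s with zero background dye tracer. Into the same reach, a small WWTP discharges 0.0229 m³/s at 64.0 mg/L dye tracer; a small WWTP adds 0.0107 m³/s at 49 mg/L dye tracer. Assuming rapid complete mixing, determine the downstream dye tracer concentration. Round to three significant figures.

Mixed concentration C = ΣQC/ΣQ = (0.1490·0 + 0.02290·64.00 + 0.01070·49.00) / 0.1826 = 1.990/0.1826 = 10.90 mg/L.

10.9 mg/L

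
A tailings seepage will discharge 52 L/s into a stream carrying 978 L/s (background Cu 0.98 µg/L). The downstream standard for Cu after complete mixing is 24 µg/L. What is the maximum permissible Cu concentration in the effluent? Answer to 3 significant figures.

457 µg/L

At the limit, (Qr·Cr + Qe·Cₑ)/(Qr + Qe) = 24:
Cₑ = (1030·24 − 978.0·0.9800) / 52.00 = 457.0 µg/L.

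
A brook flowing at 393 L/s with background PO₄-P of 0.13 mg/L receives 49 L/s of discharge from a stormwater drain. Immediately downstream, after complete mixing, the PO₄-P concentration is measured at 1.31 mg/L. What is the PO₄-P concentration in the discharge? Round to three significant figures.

Mass balance: 393.0·0.1300 + 49.00·Cₑ = 442.0·1.310
→ Cₑ = (442.0·1.310 − 393.0·0.1300) / 49.00 = 10.77 mg/L.

10.8 mg/L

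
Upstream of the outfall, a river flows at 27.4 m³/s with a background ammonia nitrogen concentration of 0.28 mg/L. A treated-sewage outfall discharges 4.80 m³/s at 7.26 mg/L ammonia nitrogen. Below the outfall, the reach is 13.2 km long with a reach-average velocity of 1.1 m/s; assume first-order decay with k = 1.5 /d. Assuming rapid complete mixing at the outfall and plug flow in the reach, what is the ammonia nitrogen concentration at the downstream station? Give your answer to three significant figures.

1.07 mg/L

Mass balance: C = (27.40·0.2800 + 4.800·7.260) / 32.20 = 42.52/32.20 = 1.320 mg/L.
Travel time t = 13.2·1000 / 1.1 = 12000 s = 3.333 h.
Applying C = C₀e^(−kt): 1.320 × 0.8119 = 1.072 mg/L.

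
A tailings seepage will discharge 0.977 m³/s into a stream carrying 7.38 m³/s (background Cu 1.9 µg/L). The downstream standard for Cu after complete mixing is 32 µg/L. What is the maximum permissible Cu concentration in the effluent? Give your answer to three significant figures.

At the limit, (Qr·Cr + Qe·Cₑ)/(Qr + Qe) = 32:
Cₑ = (8.357·32 − 7.380·1.900) / 0.9770 = 259.4 µg/L.

259 µg/L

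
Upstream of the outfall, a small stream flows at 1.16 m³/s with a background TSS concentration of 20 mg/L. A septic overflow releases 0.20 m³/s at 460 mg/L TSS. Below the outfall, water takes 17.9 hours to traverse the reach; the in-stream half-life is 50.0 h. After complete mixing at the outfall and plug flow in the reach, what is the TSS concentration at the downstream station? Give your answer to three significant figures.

66.1 mg/L

Flow-weighted average: C = (1.160·20.00 + 0.2000·460.0) / 1.360 = 115.2/1.360 = 84.71 mg/L.
Half-life 50.0 h → k = ln 2 / 50.0 = 0.01386 h⁻¹ = 0.3327 d⁻¹.
After decay, C = 84.71 × e^(−kt) = 84.71 × 0.7802 = 66.09 mg/L.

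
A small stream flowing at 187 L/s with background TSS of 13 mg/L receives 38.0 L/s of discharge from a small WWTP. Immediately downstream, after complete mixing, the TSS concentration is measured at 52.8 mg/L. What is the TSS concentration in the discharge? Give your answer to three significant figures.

Mass balance: 187.0·13.00 + 38.00·Cₑ = 225.0·52.80
→ Cₑ = (225.0·52.80 − 187.0·13.00) / 38.00 = 248.7 mg/L.

249 mg/L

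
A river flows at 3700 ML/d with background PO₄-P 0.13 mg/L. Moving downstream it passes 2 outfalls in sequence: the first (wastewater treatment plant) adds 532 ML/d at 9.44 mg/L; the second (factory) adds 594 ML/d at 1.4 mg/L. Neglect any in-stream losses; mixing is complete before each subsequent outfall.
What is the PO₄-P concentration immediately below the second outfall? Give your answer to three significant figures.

1.31 mg/L

After outfall 1: Q = 3700 + 532.0 = 4232 ML/d; C = (3700·0.1300 + 532.0·9.440)/4232 = 1.300 mg/L.
After outfall 2: Q = 4232 + 594.0 = 4826 ML/d; C = (4232·1.300 + 594.0·1.400)/4826 = 1.313 mg/L.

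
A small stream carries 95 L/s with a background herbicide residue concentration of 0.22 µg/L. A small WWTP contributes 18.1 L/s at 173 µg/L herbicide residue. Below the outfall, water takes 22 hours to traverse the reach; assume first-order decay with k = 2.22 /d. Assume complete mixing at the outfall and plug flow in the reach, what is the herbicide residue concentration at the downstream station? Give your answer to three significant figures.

Conservation of mass: C = (95.00·0.2200 + 18.10·173.0) / 113.1 = 3152/113.1 = 27.87 µg/L.
After decay, C = 27.87 × e^(−kt) = 27.87 × 0.1307 = 3.642 µg/L.

3.64 µg/L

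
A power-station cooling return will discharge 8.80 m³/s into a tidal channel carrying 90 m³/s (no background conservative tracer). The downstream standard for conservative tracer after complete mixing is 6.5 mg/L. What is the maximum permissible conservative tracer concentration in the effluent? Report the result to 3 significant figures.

73.0 mg/L

At the limit, (Qr·Cr + Qe·Cₑ)/(Qr + Qe) = 6.5:
Cₑ = (98.80·6.5 − 90.00·0) / 8.800 = 72.98 mg/L.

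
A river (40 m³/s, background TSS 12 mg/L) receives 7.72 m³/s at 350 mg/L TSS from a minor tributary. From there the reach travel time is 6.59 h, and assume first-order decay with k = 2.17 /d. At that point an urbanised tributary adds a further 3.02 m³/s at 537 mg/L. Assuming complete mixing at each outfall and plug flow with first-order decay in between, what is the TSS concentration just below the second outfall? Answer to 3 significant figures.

66.5 mg/L

Conservation of mass: C = (40.00·12.00 + 7.720·350.0) / 47.72 = 3182/47.72 = 66.68 mg/L; combined flow 47.72 m³/s.
Decay over the reach: 66.68·exp(−kt) = 66.68·0.5511 = 36.75 mg/L.
At the second outfall, C = (47.72·36.75 + 3.020·537.0) / (47.72 + 3.020) = 66.52 mg/L.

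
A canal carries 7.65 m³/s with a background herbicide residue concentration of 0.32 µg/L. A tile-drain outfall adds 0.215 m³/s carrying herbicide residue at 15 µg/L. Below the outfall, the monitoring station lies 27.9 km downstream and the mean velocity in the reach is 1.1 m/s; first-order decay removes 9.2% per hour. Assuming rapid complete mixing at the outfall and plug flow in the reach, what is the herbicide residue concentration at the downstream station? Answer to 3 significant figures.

Conservation of mass: C = (7.650·0.3200 + 0.2150·15.00) / 7.865 = 5.673/7.865 = 0.7213 µg/L.
Travel time t = 27.9·1000 / 1.1 = 25360 s = 7.045 h.
9.2%/h lost → k = −ln(1 − 0.092) = 0.09651 h⁻¹.
After decay, C = 0.7213 × e^(−kt) = 0.7213 × 0.5066 = 0.3654 µg/L.

0.365 µg/L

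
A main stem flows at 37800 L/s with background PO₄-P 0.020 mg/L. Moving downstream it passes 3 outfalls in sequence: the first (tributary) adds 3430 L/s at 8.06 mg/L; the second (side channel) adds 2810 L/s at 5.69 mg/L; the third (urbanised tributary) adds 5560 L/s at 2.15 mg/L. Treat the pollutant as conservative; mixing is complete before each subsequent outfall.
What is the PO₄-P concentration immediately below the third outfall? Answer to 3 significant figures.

After outfall 1: Q = 37800 + 3430 = 41230 L/s; C = (37800·0.02000 + 3430·8.060)/41230 = 0.6889 mg/L.
After outfall 2: Q = 41230 + 2810 = 44040 L/s; C = (41230·0.6889 + 2810·5.690)/44040 = 1.008 mg/L.
After outfall 3: Q = 44040 + 5560 = 49600 L/s; C = (44040·1.008 + 5560·2.150)/49600 = 1.136 mg/L.

1.14 mg/L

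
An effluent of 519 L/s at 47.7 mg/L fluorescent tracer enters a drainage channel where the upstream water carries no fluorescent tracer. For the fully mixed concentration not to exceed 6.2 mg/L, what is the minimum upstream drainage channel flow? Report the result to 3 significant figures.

3470 L/s

Set C_mix = 6.2: (Q·0 + 519.0·47.70) / (Q + 519.0) = 6.2
→ Q = 519.0·(47.70 − 6.2)/(6.2 − 0) = 3474 L/s.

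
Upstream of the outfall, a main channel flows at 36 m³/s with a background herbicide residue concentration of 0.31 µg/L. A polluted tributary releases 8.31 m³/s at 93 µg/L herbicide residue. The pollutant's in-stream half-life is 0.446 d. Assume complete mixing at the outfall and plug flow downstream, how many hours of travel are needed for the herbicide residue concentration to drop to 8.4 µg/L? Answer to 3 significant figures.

11.5 h

Mixed concentration C = ΣQC/ΣQ = (36.00·0.3100 + 8.310·93.00) / 44.31 = 784.0/44.31 = 17.69 µg/L.
Half-life 0.446 d → k = ln 2 / 0.446 = 1.554 d⁻¹.
17.69·exp(−k·t) = 8.4 → t = ln(17.69/8.4)/k = 41410 s = 11.50 h.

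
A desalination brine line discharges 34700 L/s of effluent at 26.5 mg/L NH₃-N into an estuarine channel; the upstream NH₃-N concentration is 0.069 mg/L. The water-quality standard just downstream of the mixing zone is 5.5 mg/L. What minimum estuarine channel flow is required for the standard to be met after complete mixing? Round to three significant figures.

Set C_mix = 5.5: (Q·0.06900 + 34700·26.50) / (Q + 34700) = 5.5
→ Q = 34700·(26.50 − 5.5)/(5.5 − 0.06900) = 134200 L/s.

134000 L/s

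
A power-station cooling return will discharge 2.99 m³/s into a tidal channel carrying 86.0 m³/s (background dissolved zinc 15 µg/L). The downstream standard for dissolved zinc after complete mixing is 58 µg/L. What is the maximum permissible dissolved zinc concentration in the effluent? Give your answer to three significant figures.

At the limit, (Qr·Cr + Qe·Cₑ)/(Qr + Qe) = 58:
Cₑ = (88.99·58 − 86.00·15.00) / 2.990 = 1295 µg/L.

1290 µg/L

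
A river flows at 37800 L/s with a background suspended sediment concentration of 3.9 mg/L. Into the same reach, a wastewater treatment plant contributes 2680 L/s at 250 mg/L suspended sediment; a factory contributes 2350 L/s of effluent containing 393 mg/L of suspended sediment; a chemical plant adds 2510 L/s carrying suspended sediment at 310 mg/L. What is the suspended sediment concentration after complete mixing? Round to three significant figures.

Conservation of mass: C = (37800·3.900 + 2680·250.0 + 2350·393.0 + 2510·310.0) / 45340 = 2519000/45340 = 55.56 mg/L.

55.6 mg/L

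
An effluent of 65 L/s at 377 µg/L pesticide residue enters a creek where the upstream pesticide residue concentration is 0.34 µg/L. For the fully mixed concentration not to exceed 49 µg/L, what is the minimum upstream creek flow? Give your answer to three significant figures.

438 L/s

Set C_mix = 49: (Q·0.3400 + 65.00·377.0) / (Q + 65.00) = 49
→ Q = 65.00·(377.0 − 49)/(49 − 0.3400) = 438.1 L/s.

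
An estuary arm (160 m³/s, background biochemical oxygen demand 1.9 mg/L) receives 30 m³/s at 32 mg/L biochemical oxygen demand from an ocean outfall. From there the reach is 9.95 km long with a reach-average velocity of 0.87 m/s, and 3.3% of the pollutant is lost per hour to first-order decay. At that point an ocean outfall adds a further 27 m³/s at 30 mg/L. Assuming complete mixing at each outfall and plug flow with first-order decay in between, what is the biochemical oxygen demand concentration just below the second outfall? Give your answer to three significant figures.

After mixing, C = (160.0·1.900 + 30.00·32.00) / 190.0 = 1264/190.0 = 6.653 mg/L; combined flow 190.0 m³/s.
Travel time t = 9.95·1000 / 0.87 = 11440 s = 3.177 h.
3.3%/h lost → k = −ln(1 − 0.033) = 0.03356 h⁻¹.
Applying C = C₀e^(−kt): 6.653 × 0.8989 = 5.980 mg/L.
Second outfall: C = (190.0·5.980 + 27.00·30.00)/217.0 = 8.969 mg/L.

8.97 mg/L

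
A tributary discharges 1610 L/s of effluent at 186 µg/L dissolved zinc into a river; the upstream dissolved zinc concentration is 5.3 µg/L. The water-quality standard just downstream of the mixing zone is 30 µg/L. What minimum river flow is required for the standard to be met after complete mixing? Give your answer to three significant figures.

Set C_mix = 30: (Q·5.300 + 1610·186.0) / (Q + 1610) = 30
→ Q = 1610·(186.0 − 30)/(30 − 5.300) = 10170 L/s.

10200 L/s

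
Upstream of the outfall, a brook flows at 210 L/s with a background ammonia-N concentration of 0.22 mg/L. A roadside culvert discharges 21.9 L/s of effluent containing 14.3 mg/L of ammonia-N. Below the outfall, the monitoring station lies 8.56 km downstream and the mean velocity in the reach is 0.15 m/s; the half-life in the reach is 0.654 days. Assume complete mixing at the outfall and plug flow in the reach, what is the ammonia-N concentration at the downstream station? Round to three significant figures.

Mass balance: C = (210.0·0.2200 + 21.90·14.30) / 231.9 = 359.4/231.9 = 1.550 mg/L.
Travel time t = 8.56·1000 / 0.15 = 57070 s = 15.85 h.
Half-life 0.654 d → k = ln 2 / 0.654 = 1.060 d⁻¹.
Applying C = C₀e^(−kt): 1.550 × 0.4966 = 0.7695 mg/L.

0.770 mg/L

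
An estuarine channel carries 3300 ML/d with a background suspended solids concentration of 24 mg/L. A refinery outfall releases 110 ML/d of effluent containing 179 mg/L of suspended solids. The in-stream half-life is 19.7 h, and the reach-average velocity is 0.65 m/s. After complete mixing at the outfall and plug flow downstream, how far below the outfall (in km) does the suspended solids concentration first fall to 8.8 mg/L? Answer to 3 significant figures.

79.3 km

Conservation of mass: C = (3300·24.00 + 110.0·179.0) / 3410 = 98890/3410 = 29.00 mg/L.
Half-life 19.7 h → k = ln 2 / 19.7 = 0.03519 h⁻¹ = 0.8444 d⁻¹.
Set 29.00·exp(−k·t) = 8.8 → t = ln(29.00/8.8)/k = 122000 s = 33.89 h.
Distance = v·t = 0.65·122000 = 79310 m = 79.31 km.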